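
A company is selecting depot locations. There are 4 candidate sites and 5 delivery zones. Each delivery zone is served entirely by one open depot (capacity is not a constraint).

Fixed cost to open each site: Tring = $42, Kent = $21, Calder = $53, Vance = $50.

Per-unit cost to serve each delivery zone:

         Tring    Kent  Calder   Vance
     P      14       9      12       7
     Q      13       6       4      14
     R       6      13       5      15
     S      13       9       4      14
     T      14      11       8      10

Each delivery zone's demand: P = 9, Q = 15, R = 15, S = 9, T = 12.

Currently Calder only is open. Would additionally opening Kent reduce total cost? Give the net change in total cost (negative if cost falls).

Current service cost with {Calder}: 375.
Adding Kent: each delivery zone re-picks its cheapest; new service cost 348, saving 27.
Extra fixed cost: 21. Net change = 21 − 27 = -6.
(Totals: 428 → 422.)

Yes — net change −6 (cost falls by 6).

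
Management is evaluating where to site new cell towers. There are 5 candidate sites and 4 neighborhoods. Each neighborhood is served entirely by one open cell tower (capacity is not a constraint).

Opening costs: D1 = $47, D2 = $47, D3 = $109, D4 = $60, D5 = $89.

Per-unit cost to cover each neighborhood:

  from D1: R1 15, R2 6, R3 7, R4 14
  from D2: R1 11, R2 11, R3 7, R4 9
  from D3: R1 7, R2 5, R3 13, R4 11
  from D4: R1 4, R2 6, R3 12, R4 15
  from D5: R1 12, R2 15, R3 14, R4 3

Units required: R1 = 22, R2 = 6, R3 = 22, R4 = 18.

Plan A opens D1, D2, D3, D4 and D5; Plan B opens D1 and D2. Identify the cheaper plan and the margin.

Plan A: {D1, D2, D3, D4, D5}: R1→D4 4·22=88, R2→D3 5·6=30, R3→D1 7·22=154, R4→D5 3·18=54. Service 326; fixed 352; total 678.
Plan B: {D1, D2}: R1→D2 11·22=242, R2→D1 6·6=36, R3→D1 7·22=154, R4→D2 9·18=162. Service 594; fixed 94; total 688.
Difference: |678 − 688| = 10.

Plan A is cheaper by 10.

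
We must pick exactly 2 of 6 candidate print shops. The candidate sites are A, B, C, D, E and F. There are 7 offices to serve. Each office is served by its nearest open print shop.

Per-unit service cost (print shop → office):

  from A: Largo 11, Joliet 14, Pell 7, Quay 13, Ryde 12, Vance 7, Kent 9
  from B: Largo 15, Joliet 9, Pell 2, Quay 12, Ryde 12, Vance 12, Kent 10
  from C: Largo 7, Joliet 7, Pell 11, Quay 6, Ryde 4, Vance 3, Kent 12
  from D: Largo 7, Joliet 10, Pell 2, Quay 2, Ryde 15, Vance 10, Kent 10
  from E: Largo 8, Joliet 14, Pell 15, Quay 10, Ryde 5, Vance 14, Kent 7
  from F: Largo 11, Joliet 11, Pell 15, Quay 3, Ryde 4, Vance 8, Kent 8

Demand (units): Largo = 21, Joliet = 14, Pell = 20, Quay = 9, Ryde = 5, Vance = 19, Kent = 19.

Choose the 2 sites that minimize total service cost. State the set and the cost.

Choose C and D; total service cost 570.

With exactly 2 open, each office uses its cheapest among the chosen.
{C, D}: Largo→C 7·21=147, Joliet→C 7·14=98, Pell→D 2·20=40, Quay→D 2·9=18, Ryde→C 4·5=20, Vance→C 3·19=57, Kent→D 10·19=190. Service cost 570.
{B, C}: service cost 606
{D, F}: service cost 669
Among all 15 size-2 choices, {C, D} is lowest.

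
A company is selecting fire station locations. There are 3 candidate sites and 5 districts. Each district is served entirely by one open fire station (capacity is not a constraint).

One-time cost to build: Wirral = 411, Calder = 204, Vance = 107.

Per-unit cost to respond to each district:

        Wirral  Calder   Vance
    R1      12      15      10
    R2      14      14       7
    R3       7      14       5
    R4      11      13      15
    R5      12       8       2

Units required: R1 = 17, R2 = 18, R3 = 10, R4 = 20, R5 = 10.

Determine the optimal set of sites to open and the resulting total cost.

Open Vance only; minimum total cost 773.

For any fixed open set, each district goes to its cheapest open site; total = fixed + service.
{Vance}: R1→Vance 10·17=170, R2→Vance 7·18=126, R3→Vance 5·10=50, R4→Vance 15·20=300, R5→Vance 2·10=20. Service 666; fixed 107; total 773.
{Calder, Vance}: service 626 + fixed 311 = 937
{Wirral, Vance}: R1→Vance 10·17=170, R2→Vance 7·18=126, R3→Vance 5·10=50, R4→Wirral 11·20=220, R5→Vance 2·10=20. Service 586; fixed 518; total 1104.
{Wirral, Calder, Vance}: service 586 + fixed 722 = 1308
No other subset beats 773.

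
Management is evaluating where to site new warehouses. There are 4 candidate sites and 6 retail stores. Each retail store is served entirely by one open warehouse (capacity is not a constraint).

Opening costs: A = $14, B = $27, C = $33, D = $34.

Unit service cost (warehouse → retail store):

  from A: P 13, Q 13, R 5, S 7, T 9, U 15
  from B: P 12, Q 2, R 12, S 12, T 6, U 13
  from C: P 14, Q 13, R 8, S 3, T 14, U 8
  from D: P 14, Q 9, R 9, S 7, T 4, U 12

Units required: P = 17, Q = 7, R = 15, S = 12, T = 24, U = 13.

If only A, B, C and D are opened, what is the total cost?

Total cost: 637

Each retail store is assigned to its cheapest site among the open ones.
{A, B, C, D}: P→B 12·17=204, Q→B 2·7=14, R→A 5·15=75, S→C 3·12=36, T→D 4·24=96, U→C 8·13=104. Service 529; fixed 108; total 637.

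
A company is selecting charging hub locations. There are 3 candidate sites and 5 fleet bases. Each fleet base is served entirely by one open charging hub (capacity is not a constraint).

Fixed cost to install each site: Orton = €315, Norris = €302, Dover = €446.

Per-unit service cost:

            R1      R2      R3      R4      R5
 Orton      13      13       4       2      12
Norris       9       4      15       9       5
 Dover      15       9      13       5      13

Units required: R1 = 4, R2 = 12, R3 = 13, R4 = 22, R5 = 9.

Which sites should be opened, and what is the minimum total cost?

For any fixed open set, each fleet base goes to its cheapest open site; total = fixed + service.
{Orton}: R1→Orton 13·4=52, R2→Orton 13·12=156, R3→Orton 4·13=52, R4→Orton 2·22=44, R5→Orton 12·9=108. Service 412; fixed 315; total 727.
{Norris}: service 522 + fixed 302 = 824
{Orton, Norris}: service 225 + fixed 617 = 842
{Orton, Norris, Dover}: service 225 + fixed 1063 = 1288
No other subset beats 727.

Open Orton only; minimum total cost 727.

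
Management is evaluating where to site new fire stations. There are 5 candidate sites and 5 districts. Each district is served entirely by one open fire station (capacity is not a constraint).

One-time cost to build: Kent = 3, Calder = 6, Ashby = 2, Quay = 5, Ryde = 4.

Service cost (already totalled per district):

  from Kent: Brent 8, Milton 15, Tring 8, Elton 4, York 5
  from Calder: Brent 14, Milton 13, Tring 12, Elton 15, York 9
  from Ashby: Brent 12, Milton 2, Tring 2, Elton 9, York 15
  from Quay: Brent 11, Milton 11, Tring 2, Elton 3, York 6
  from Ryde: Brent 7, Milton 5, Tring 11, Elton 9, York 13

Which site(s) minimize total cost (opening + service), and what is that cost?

For any fixed open set, each district goes to its cheapest open site; total = fixed + service.
{Kent, Ashby}: Brent→Kent 8, Milton→Ashby 2, Tring→Ashby 2, Elton→Kent 4, York→Kent 5. Service 21; fixed 5; total 26.
{Kent, Ashby, Ryde}: service 20 + fixed 9 = 29
{Kent, Ashby, Quay}: Brent→Kent 8, Milton→Ashby 2, Tring→Ashby 2, Elton→Quay 3, York→Kent 5. Service 20; fixed 10; total 30.
{Kent, Calder, Ashby, Quay, Ryde}: service 19 + fixed 20 = 39
No other subset beats 26.

Open Kent and Ashby; minimum total cost 26.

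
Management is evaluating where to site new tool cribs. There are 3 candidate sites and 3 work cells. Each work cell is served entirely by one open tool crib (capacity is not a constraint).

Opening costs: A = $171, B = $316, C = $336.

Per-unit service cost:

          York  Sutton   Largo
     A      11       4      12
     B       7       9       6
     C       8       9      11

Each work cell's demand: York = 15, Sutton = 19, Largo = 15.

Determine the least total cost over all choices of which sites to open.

For any fixed open set, each work cell goes to its cheapest open site; total = fixed + service.
{A}: York→A 11·15=165, Sutton→A 4·19=76, Largo→A 12·15=180. Service 421; fixed 171; total 592.
{B}: York→B 7·15=105, Sutton→B 9·19=171, Largo→B 6·15=90. Service 366; fixed 316; total 682.
{A, B}: service 271 + fixed 487 = 758
{A, B, C}: service 271 + fixed 823 = 1094
No other subset beats 592.

Minimum total cost: 592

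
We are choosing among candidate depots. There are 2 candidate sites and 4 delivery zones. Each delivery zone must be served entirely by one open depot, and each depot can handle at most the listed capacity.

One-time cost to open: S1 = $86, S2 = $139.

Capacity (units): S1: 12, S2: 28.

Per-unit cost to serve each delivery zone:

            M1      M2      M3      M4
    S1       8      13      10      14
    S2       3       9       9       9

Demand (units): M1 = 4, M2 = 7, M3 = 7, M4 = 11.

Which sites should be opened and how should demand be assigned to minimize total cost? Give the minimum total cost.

Minimum total cost: 469

Open {S1, S2}: M1→S2 3·4=12, M2→S2 9·7=63, M3→S1 10·7=70, M4→S2 9·11=99.
Loads: S1 carries 7/12, S2 carries 22/28. Service 244; fixed 225; total 469.
Next best feasible plan costs 482.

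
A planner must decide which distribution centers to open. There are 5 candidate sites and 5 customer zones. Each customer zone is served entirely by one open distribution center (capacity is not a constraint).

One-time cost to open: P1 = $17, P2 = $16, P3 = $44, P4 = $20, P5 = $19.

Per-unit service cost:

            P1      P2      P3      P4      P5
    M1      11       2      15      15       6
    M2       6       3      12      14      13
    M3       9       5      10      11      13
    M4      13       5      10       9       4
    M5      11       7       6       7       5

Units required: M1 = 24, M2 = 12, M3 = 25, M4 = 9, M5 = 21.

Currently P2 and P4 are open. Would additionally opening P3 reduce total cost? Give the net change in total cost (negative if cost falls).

Current service cost with {P2, P4}: 401.
Adding P3: each customer zone re-picks its cheapest; new service cost 380, saving 21.
Extra fixed cost: 44. Net change = 44 − 21 = 23.
(Totals: 437 → 460.)

No — net change +23 (cost rises by 23).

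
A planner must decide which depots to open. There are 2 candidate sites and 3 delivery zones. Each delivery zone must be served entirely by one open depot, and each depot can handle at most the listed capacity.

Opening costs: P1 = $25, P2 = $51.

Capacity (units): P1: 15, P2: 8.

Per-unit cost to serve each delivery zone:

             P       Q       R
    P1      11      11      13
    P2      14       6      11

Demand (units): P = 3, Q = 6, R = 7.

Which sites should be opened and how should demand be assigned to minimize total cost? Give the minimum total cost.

Minimum total cost: 236

Open {P1, P2}: P→P1 11·3=33, Q→P2 6·6=36, R→P1 13·7=91.
Loads: P1 carries 10/15, P2 carries 6/8. Service 160; fixed 76; total 236.
Next best feasible plan costs 252.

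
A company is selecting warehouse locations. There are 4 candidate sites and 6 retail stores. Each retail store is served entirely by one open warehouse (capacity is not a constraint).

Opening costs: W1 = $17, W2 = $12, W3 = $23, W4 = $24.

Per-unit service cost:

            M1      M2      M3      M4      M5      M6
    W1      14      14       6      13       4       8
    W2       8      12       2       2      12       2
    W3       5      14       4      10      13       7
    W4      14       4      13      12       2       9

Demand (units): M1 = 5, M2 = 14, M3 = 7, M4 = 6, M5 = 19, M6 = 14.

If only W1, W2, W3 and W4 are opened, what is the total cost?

Each retail store is assigned to its cheapest site among the open ones.
{W1, W2, W3, W4}: M1→W3 5·5=25, M2→W4 4·14=56, M3→W2 2·7=14, M4→W2 2·6=12, M5→W4 2·19=38, M6→W2 2·14=28. Service 173; fixed 76; total 249.

Total cost: 249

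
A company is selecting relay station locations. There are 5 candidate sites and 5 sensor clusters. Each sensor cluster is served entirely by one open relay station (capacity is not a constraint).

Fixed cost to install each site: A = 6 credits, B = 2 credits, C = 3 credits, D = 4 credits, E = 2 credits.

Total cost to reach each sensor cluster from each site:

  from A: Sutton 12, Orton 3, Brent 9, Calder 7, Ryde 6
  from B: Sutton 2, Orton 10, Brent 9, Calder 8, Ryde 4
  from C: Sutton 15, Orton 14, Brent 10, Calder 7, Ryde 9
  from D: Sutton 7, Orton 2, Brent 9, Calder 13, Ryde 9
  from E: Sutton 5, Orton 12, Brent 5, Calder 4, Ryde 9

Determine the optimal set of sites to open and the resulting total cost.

For any fixed open set, each sensor cluster goes to its cheapest open site; total = fixed + service.
{B, D, E}: Sutton→B 2, Orton→D 2, Brent→E 5, Calder→E 4, Ryde→B 4. Service 17; fixed 8; total 25.
{A, B, E}: service 18 + fixed 10 = 28
{B, C, D, E}: service 17 + fixed 11 = 28
{A, B, C, D, E}: Sutton→B 2, Orton→D 2, Brent→E 5, Calder→E 4, Ryde→B 4. Service 17; fixed 17; total 34.
No other subset beats 25.

Open B, D and E; minimum total cost 25.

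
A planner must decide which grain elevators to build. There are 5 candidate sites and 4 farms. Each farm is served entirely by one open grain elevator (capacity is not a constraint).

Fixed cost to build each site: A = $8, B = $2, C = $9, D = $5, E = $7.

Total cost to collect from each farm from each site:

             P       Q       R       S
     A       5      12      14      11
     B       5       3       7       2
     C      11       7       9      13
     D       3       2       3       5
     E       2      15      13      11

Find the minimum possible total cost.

Minimum total cost: 17

For any fixed open set, each farm goes to its cheapest open site; total = fixed + service.
{B, D}: P→D 3, Q→D 2, R→D 3, S→B 2. Service 10; fixed 7; total 17.
{D}: P→D 3, Q→D 2, R→D 3, S→D 5. Service 13; fixed 5; total 18.
{B}: service 17 + fixed 2 = 19
{A, B, C, D, E}: service 9 + fixed 31 = 40
No other subset beats 17.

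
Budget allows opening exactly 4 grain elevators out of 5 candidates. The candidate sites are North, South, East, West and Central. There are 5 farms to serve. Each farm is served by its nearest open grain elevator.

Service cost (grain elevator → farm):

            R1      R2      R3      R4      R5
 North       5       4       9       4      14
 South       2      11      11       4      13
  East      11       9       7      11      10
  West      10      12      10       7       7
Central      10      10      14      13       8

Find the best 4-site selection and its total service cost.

Choose North, South, East and West; total service cost 24.

With exactly 4 open, each farm uses its cheapest among the chosen.
{North, South, East, West}: R1→South 2, R2→North 4, R3→East 7, R4→North 4, R5→West 7. Service cost 24.
{North, South, East, Central}: service cost 25
{North, South, West, Central}: service cost 26
Among all 5 size-4 choices, {North, South, East, West} is lowest.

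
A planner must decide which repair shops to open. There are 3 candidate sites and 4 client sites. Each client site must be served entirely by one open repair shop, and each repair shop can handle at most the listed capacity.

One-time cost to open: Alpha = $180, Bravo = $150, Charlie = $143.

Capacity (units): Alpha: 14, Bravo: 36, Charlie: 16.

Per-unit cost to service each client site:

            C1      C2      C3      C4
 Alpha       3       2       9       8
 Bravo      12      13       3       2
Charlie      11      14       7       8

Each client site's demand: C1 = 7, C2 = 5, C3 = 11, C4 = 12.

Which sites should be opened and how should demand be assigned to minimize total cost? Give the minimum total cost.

Open {Bravo}: C1→Bravo 12·7=84, C2→Bravo 13·5=65, C3→Bravo 3·11=33, C4→Bravo 2·12=24.
Loads: Bravo carries 35/36. Service 206; fixed 150; total 356.
Next best feasible plan costs 418.

Minimum total cost: 356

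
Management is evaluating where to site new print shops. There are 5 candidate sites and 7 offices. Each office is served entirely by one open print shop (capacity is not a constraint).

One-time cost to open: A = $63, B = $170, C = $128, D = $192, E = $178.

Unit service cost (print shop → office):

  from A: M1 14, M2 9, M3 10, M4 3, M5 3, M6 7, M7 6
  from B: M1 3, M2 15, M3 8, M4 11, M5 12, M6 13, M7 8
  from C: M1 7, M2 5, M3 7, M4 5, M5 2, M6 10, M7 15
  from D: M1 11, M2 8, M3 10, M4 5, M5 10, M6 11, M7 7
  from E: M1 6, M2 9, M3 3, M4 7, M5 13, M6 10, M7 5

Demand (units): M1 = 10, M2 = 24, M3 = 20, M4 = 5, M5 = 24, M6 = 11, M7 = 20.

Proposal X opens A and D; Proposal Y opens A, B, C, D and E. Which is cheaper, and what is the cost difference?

Proposal X: {A, D}: M1→D 11·10=110, M2→D 8·24=192, M3→A 10·20=200, M4→A 3·5=15, M5→A 3·24=72, M6→A 7·11=77, M7→A 6·20=120. Service 786; fixed 255; total 1041.
Proposal Y: {A, B, C, D, E}: M1→B 3·10=30, M2→C 5·24=120, M3→E 3·20=60, M4→A 3·5=15, M5→C 2·24=48, M6→A 7·11=77, M7→E 5·20=100. Service 450; fixed 731; total 1181.
Difference: |1041 − 1181| = 140.

Proposal X is cheaper by 140.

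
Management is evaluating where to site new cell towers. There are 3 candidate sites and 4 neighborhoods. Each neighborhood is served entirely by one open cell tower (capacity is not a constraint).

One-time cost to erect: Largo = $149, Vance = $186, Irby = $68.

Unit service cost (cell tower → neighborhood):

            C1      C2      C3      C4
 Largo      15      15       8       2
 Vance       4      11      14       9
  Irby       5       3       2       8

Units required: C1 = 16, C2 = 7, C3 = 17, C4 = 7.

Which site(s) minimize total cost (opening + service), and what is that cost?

Open Irby only; minimum total cost 259.

For any fixed open set, each neighborhood goes to its cheapest open site; total = fixed + service.
{Irby}: C1→Irby 5·16=80, C2→Irby 3·7=21, C3→Irby 2·17=34, C4→Irby 8·7=56. Service 191; fixed 68; total 259.
{Largo, Irby}: C1→Irby 5·16=80, C2→Irby 3·7=21, C3→Irby 2·17=34, C4→Largo 2·7=14. Service 149; fixed 217; total 366.
{Vance, Irby}: C1→Vance 4·16=64, C2→Irby 3·7=21, C3→Irby 2·17=34, C4→Irby 8·7=56. Service 175; fixed 254; total 429.
{Largo, Vance, Irby}: service 133 + fixed 403 = 536
No other subset beats 259.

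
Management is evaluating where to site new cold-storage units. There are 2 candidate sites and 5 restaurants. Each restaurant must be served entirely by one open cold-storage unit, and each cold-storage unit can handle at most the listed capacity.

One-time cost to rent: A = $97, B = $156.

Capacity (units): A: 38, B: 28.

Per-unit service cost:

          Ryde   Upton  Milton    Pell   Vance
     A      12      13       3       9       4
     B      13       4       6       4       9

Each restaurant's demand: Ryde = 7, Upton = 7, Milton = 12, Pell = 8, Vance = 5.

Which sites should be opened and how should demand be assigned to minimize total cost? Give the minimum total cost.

Minimum total cost: 453

Open {A, B}: Ryde→A 12·7=84, Upton→B 4·7=28, Milton→A 3·12=36, Pell→B 4·8=32, Vance→A 4·5=20.
Loads: A carries 24/38, B carries 15/28. Service 200; fixed 253; total 453.
Next best feasible plan costs 460.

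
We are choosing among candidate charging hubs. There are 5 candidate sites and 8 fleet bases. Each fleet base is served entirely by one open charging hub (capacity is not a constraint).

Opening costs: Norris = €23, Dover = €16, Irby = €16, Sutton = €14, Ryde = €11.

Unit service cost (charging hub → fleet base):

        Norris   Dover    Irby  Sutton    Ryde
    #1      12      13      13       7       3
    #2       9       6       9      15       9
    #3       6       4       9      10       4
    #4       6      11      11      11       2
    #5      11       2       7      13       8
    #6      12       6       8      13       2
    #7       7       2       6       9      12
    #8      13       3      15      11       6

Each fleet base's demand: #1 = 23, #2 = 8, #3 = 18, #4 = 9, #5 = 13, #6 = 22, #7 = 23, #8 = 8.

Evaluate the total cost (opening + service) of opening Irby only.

Total cost: 1173

Each fleet base is assigned to its cheapest site among the open ones.
{Irby}: #1→Irby 13·23=299, #2→Irby 9·8=72, #3→Irby 9·18=162, #4→Irby 11·9=99, #5→Irby 7·13=91, #6→Irby 8·22=176, #7→Irby 6·23=138, #8→Irby 15·8=120. Service 1157; fixed 16; total 1173.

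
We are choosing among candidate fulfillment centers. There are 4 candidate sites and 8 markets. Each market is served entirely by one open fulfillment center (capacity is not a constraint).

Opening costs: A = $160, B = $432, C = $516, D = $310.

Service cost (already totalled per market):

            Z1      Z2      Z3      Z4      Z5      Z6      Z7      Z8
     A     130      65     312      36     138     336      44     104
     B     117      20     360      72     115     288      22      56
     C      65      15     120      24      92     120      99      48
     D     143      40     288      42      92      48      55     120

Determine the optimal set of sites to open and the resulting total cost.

For any fixed open set, each market goes to its cheapest open site; total = fixed + service.
{C}: Z1→C 65, Z2→C 15, Z3→C 120, Z4→C 24, Z5→C 92, Z6→C 120, Z7→C 99, Z8→C 48. Service 583; fixed 516; total 1099.
{D}: service 828 + fixed 310 = 1138
{A, C}: service 528 + fixed 676 = 1204
{A, B, C, D}: service 434 + fixed 1418 = 1852
No other subset beats 1099.

Open C only; minimum total cost 1099.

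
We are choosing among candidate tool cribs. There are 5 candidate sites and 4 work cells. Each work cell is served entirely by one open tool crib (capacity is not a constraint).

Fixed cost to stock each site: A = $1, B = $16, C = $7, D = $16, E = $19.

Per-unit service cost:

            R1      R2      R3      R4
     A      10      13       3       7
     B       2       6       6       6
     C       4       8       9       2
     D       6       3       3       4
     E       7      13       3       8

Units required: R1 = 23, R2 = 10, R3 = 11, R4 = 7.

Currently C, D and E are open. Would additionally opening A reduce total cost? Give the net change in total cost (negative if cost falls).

No — net change +1 (cost rises by 1).

Current service cost with {C, D, E}: 169.
Adding A: each work cell re-picks its cheapest; new service cost 169, saving 0.
Extra fixed cost: 1. Net change = 1 − 0 = 1.
(Totals: 211 → 212.)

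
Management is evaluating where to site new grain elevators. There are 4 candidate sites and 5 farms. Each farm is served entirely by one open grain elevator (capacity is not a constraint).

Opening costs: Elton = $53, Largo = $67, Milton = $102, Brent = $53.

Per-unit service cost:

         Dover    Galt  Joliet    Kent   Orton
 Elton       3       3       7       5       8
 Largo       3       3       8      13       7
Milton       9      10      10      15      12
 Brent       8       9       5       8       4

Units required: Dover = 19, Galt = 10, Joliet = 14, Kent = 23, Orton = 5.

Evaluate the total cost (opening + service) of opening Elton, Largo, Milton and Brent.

Each farm is assigned to its cheapest site among the open ones.
{Elton, Largo, Milton, Brent}: Dover→Elton 3·19=57, Galt→Elton 3·10=30, Joliet→Brent 5·14=70, Kent→Elton 5·23=115, Orton→Brent 4·5=20. Service 292; fixed 275; total 567.

Total cost: 567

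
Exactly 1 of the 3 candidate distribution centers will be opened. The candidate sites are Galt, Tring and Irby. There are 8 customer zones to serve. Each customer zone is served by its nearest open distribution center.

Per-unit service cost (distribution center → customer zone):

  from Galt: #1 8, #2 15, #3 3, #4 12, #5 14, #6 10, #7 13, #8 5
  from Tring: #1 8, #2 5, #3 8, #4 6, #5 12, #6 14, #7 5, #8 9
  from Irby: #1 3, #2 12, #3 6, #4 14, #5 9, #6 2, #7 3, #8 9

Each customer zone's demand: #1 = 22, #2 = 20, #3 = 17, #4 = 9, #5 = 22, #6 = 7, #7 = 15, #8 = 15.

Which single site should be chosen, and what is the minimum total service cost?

Choose Irby only; total service cost 926.

With exactly 1 open, each customer zone uses its cheapest among the chosen.
{Irby}: #1→Irby 3·22=66, #2→Irby 12·20=240, #3→Irby 6·17=102, #4→Irby 14·9=126, #5→Irby 9·22=198, #6→Irby 2·7=14, #7→Irby 3·15=45, #8→Irby 9·15=135. Service cost 926.
{Tring}: service cost 1038
{Galt}: service cost 1283
Among all 3 size-1 choices, {Irby} is lowest.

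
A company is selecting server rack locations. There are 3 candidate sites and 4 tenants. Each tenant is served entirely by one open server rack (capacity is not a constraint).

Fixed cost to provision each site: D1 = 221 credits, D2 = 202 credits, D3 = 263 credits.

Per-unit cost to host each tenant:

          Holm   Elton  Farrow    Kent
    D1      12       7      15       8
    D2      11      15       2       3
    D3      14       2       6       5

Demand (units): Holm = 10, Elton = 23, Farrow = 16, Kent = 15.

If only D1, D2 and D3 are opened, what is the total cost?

Total cost: 919

Each tenant is assigned to its cheapest site among the open ones.
{D1, D2, D3}: Holm→D2 11·10=110, Elton→D3 2·23=46, Farrow→D2 2·16=32, Kent→D2 3·15=45. Service 233; fixed 686; total 919.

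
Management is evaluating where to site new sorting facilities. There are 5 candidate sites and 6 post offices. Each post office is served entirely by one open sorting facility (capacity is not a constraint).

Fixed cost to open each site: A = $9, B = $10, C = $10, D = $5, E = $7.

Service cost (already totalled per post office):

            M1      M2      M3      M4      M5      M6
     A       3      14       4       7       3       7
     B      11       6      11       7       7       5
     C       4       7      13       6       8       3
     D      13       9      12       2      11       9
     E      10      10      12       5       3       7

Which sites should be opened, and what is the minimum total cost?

For any fixed open set, each post office goes to its cheapest open site; total = fixed + service.
{A, D}: M1→A 3, M2→D 9, M3→A 4, M4→D 2, M5→A 3, M6→A 7. Service 28; fixed 14; total 42.
{A, C}: service 26 + fixed 19 = 45
{A, C, D}: service 22 + fixed 24 = 46
{A, B, C, D, E}: service 21 + fixed 41 = 62
No other subset beats 42.

Open A and D; minimum total cost 42.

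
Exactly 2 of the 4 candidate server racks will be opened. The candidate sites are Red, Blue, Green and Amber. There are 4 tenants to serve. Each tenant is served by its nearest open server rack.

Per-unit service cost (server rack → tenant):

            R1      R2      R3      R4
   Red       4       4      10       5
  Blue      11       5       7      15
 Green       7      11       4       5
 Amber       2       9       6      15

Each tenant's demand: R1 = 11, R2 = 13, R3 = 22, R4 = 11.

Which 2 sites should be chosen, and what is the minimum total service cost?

With exactly 2 open, each tenant uses its cheapest among the chosen.
{Red, Green}: R1→Red 4·11=44, R2→Red 4·13=52, R3→Green 4·22=88, R4→Red 5·11=55. Service cost 239.
{Red, Amber}: service cost 261
{Green, Amber}: service cost 282
Among all 6 size-2 choices, {Red, Green} is lowest.

Choose Red and Green; total service cost 239.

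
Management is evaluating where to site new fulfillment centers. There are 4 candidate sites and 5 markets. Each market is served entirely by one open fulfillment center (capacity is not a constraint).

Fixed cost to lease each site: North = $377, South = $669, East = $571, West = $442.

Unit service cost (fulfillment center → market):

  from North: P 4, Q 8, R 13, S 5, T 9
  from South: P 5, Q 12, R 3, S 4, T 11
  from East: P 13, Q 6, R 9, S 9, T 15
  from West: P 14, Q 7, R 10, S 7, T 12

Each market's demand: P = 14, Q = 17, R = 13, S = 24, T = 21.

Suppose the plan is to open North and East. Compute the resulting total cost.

Each market is assigned to its cheapest site among the open ones.
{North, East}: P→North 4·14=56, Q→East 6·17=102, R→East 9·13=117, S→North 5·24=120, T→North 9·21=189. Service 584; fixed 948; total 1532.

Total cost: 1532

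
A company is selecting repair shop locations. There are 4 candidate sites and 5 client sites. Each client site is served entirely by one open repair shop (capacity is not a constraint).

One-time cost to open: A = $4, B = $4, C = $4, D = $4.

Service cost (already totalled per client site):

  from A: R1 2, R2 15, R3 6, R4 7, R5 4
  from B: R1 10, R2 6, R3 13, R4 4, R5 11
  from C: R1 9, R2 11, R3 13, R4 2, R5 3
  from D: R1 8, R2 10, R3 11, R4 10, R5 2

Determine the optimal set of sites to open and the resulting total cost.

For any fixed open set, each client site goes to its cheapest open site; total = fixed + service.
{A, B}: R1→A 2, R2→B 6, R3→A 6, R4→B 4, R5→A 4. Service 22; fixed 8; total 30.
{A, B, C}: service 19 + fixed 12 = 31
{A, B, D}: R1→A 2, R2→B 6, R3→A 6, R4→B 4, R5→D 2. Service 20; fixed 12; total 32.
{A, B, C, D}: R1→A 2, R2→B 6, R3→A 6, R4→C 2, R5→D 2. Service 18; fixed 16; total 34.
No other subset beats 30.

Open A and B; minimum total cost 30.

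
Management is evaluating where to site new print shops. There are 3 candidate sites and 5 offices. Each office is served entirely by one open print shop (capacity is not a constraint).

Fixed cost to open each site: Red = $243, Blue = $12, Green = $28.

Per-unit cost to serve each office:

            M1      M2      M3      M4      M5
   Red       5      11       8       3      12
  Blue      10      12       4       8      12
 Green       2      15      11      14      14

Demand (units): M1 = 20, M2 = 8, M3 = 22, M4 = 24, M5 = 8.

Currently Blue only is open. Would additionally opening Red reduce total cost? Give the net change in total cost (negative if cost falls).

No — net change +15 (cost rises by 15).

Current service cost with {Blue}: 672.
Adding Red: each office re-picks its cheapest; new service cost 444, saving 228.
Extra fixed cost: 243. Net change = 243 − 228 = 15.
(Totals: 684 → 699.)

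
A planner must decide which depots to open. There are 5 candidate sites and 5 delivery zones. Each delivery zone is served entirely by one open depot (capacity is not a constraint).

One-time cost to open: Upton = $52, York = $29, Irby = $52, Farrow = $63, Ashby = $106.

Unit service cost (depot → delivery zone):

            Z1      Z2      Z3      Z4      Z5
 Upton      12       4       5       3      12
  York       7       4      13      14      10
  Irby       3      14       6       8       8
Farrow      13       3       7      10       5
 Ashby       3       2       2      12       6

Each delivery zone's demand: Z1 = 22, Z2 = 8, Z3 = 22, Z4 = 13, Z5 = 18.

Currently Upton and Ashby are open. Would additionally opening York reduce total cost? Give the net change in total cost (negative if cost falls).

No — net change +29 (cost rises by 29).

Current service cost with {Upton, Ashby}: 273.
Adding York: each delivery zone re-picks its cheapest; new service cost 273, saving 0.
Extra fixed cost: 29. Net change = 29 − 0 = 29.
(Totals: 431 → 460.)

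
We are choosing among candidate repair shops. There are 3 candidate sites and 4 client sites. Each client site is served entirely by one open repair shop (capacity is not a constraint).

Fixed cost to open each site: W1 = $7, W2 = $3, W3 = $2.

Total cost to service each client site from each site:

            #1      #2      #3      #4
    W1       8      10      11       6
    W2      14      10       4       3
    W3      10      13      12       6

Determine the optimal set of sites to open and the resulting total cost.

Open W2 and W3; minimum total cost 32.

For any fixed open set, each client site goes to its cheapest open site; total = fixed + service.
{W2, W3}: #1→W3 10, #2→W2 10, #3→W2 4, #4→W2 3. Service 27; fixed 5; total 32.
{W2}: #1→W2 14, #2→W2 10, #3→W2 4, #4→W2 3. Service 31; fixed 3; total 34.
{W1, W2}: service 25 + fixed 10 = 35
{W1, W2, W3}: #1→W1 8, #2→W1 10, #3→W2 4, #4→W2 3. Service 25; fixed 12; total 37.
No other subset beats 32.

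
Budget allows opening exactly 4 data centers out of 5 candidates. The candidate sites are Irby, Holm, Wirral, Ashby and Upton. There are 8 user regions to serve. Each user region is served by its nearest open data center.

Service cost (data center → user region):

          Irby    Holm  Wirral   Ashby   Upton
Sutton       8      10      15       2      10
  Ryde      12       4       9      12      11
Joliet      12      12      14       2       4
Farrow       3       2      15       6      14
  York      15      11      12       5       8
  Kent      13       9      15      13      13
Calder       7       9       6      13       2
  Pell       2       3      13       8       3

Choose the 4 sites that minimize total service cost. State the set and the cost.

Choose Irby, Holm, Ashby and Upton; total service cost 28.

With exactly 4 open, each user region uses its cheapest among the chosen.
{Irby, Holm, Ashby, Upton}: Sutton→Ashby 2, Ryde→Holm 4, Joliet→Ashby 2, Farrow→Holm 2, York→Ashby 5, Kent→Holm 9, Calder→Upton 2, Pell→Irby 2. Service cost 28.
{Holm, Wirral, Ashby, Upton}: service cost 29
{Irby, Holm, Wirral, Ashby}: service cost 32
Among all 5 size-4 choices, {Irby, Holm, Ashby, Upton} is lowest.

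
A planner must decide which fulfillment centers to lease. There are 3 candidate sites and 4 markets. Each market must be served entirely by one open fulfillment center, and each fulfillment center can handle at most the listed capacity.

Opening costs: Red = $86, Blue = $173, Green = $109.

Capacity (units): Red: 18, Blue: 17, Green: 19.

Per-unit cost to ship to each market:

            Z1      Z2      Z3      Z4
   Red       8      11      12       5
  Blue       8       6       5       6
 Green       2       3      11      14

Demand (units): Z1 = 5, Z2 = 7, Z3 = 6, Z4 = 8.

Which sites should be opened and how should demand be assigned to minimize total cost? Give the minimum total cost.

Open {Red, Green}: Z1→Green 2·5=10, Z2→Green 3·7=21, Z3→Green 11·6=66, Z4→Red 5·8=40.
Loads: Red carries 8/18, Green carries 18/19. Service 137; fixed 195; total 332.
Next best feasible plan costs 338.

Minimum total cost: 332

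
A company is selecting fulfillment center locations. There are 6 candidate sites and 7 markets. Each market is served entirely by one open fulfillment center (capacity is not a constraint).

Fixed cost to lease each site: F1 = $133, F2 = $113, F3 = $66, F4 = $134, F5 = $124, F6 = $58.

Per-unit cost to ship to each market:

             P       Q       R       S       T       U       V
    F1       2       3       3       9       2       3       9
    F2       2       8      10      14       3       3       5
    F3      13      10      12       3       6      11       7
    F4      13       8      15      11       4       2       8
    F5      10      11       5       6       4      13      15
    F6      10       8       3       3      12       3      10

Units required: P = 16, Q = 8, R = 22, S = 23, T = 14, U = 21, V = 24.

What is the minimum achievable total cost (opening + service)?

For any fixed open set, each market goes to its cheapest open site; total = fixed + service.
{F2, F6}: P→F2 2·16=32, Q→F2 8·8=64, R→F6 3·22=66, S→F6 3·23=69, T→F2 3·14=42, U→F2 3·21=63, V→F2 5·24=120. Service 456; fixed 171; total 627.
{F1, F3}: service 450 + fixed 199 = 649
{F1, F6}: P→F1 2·16=32, Q→F1 3·8=24, R→F1 3·22=66, S→F6 3·23=69, T→F1 2·14=28, U→F1 3·21=63, V→F1 9·24=216. Service 498; fixed 191; total 689.
{F1, F2, F3, F4, F5, F6}: P→F1 2·16=32, Q→F1 3·8=24, R→F1 3·22=66, S→F3 3·23=69, T→F1 2·14=28, U→F4 2·21=42, V→F2 5·24=120. Service 381; fixed 628; total 1009.
No other subset beats 627.

Minimum total cost: 627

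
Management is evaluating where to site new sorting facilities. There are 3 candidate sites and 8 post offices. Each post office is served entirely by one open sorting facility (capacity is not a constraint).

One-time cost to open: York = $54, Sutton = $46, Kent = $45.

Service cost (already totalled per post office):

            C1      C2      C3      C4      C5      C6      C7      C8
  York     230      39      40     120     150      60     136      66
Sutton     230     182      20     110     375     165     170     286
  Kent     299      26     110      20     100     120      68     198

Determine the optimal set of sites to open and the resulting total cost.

Open York and Kent; minimum total cost 709.

For any fixed open set, each post office goes to its cheapest open site; total = fixed + service.
{York, Kent}: C1→York 230, C2→Kent 26, C3→York 40, C4→Kent 20, C5→Kent 100, C6→York 60, C7→Kent 68, C8→York 66. Service 610; fixed 99; total 709.
{York, Sutton, Kent}: C1→York 230, C2→Kent 26, C3→Sutton 20, C4→Kent 20, C5→Kent 100, C6→York 60, C7→Kent 68, C8→York 66. Service 590; fixed 145; total 735.
{Sutton, Kent}: service 782 + fixed 91 = 873
{Kent}: service 941 + fixed 45 = 986
No other subset beats 709.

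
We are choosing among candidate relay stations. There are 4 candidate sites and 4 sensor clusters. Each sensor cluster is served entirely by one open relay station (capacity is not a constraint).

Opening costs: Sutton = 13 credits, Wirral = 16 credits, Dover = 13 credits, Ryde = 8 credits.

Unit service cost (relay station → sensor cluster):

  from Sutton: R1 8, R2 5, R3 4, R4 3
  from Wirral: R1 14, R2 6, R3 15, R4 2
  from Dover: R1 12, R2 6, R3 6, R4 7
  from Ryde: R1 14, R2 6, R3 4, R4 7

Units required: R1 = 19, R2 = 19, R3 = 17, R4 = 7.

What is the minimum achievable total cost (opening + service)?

Minimum total cost: 349

For any fixed open set, each sensor cluster goes to its cheapest open site; total = fixed + service.
{Sutton}: R1→Sutton 8·19=152, R2→Sutton 5·19=95, R3→Sutton 4·17=68, R4→Sutton 3·7=21. Service 336; fixed 13; total 349.
{Sutton, Ryde}: service 336 + fixed 21 = 357
{Sutton, Wirral}: service 329 + fixed 29 = 358
{Sutton, Wirral, Dover, Ryde}: R1→Sutton 8·19=152, R2→Sutton 5·19=95, R3→Sutton 4·17=68, R4→Wirral 2·7=14. Service 329; fixed 50; total 379.
No other subset beats 349.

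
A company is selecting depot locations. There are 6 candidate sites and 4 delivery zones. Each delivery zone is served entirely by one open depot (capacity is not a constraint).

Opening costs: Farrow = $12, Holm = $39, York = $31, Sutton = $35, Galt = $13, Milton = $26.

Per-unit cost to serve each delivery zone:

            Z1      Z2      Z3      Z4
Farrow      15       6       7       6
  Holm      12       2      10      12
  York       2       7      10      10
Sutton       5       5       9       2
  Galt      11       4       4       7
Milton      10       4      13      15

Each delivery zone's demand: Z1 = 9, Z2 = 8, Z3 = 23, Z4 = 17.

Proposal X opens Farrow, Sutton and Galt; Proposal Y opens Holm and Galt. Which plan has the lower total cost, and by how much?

Proposal X: {Farrow, Sutton, Galt}: Z1→Sutton 5·9=45, Z2→Galt 4·8=32, Z3→Galt 4·23=92, Z4→Sutton 2·17=34. Service 203; fixed 60; total 263.
Proposal Y: {Holm, Galt}: Z1→Galt 11·9=99, Z2→Holm 2·8=16, Z3→Galt 4·23=92, Z4→Galt 7·17=119. Service 326; fixed 52; total 378.
Difference: |263 − 378| = 115.

Proposal X is cheaper by 115.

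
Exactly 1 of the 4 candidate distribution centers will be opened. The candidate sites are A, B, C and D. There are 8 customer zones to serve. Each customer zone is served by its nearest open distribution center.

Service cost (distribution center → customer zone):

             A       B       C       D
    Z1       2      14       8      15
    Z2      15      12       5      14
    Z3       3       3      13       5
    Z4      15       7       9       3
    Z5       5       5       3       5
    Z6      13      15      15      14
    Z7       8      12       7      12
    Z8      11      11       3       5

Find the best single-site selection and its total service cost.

With exactly 1 open, each customer zone uses its cheapest among the chosen.
{C}: Z1→C 8, Z2→C 5, Z3→C 13, Z4→C 9, Z5→C 3, Z6→C 15, Z7→C 7, Z8→C 3. Service cost 63.
{A}: service cost 72
{D}: service cost 73
Among all 4 size-1 choices, {C} is lowest.

Choose C only; total service cost 63.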